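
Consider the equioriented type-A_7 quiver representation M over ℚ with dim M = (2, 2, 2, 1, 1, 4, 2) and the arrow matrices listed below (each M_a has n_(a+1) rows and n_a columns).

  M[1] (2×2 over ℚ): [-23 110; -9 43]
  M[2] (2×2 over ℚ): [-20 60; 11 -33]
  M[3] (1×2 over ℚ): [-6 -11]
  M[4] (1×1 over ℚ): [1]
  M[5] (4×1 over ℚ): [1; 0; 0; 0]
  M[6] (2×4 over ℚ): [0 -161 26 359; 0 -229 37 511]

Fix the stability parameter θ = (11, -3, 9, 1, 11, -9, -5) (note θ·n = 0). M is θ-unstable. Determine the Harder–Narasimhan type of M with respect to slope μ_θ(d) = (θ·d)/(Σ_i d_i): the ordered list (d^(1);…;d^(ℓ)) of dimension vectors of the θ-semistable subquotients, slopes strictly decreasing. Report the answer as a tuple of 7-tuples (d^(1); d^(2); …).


Via rank(M_{q-1}∘⋯∘M_p): M ≅ I[1,2], I[1,6], I[3,3], I[6,6], I[6,7]^2.
μ_θ-semistable layers: μ^(1)=9; μ^(2)=4; μ^(3)=10/3; μ^(4)=-5; μ^(5)=-9

((0, 0, 1, 0, 0, 0, 0); (1, 1, 0, 0, 0, 0, 0); (1, 1, 1, 1, 1, 1, 0); (0, 0, 0, 0, 0, 0, 2); (0, 0, 0, 0, 0, 3, 0))


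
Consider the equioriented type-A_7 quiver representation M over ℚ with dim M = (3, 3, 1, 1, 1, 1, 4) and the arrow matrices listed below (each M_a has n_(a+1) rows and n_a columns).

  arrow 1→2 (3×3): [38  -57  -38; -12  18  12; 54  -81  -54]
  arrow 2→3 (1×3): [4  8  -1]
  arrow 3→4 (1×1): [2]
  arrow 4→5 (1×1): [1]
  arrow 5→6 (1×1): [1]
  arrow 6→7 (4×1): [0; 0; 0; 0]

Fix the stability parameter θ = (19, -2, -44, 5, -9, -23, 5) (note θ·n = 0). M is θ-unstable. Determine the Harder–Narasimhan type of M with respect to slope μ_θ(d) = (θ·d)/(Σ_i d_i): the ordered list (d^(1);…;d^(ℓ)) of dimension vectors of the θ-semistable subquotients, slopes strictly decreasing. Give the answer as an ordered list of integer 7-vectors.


Interval decomposition of M: I[1,1]^2, I[1,6], I[2,2]^2, I[7,7]^4.
HN type (ℓ=4): μ^(1)=19; μ^(2)=5; μ^(3)=-2; μ^(4)=-9

((2, 0, 0, 0, 0, 0, 0); (0, 0, 0, 0, 0, 0, 4); (0, 2, 0, 0, 0, 0, 0); (1, 1, 1, 1, 1, 1, 0))


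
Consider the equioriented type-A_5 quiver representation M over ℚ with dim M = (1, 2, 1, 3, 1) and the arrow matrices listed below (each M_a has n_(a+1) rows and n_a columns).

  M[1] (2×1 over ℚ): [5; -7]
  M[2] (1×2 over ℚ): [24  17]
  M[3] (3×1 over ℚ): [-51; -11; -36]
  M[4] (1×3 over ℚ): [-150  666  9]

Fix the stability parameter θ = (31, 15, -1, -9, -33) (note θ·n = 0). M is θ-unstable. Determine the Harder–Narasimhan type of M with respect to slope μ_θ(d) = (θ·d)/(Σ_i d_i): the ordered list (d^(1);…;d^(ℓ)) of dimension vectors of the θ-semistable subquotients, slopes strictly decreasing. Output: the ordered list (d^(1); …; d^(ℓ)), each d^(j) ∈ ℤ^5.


Interval decomposition of M: I[1,4], I[2,2], I[4,4], I[4,5].
HN type (ℓ=4): μ^(1)=15; μ^(2)=9; μ^(3)=-9; μ^(4)=-21

((0, 1, 0, 0, 0); (1, 1, 1, 1, 0); (0, 0, 0, 1, 0); (0, 0, 0, 1, 1))


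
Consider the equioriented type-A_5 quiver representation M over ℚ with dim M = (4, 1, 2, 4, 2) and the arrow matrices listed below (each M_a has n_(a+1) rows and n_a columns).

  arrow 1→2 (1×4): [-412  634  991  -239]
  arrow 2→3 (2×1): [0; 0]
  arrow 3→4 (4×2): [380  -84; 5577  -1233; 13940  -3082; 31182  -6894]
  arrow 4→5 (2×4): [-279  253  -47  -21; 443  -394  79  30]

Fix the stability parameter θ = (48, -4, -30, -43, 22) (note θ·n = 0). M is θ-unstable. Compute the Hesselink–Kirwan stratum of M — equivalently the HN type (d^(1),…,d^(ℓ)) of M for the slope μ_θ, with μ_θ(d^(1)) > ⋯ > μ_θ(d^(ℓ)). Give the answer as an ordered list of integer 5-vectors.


Interval decomposition of M: I[1,1]^3, I[1,2], I[3,5]^2, I[4,4]^2.
HN type (ℓ=4): μ^(1)=48; μ^(2)=22; μ^(3)=-73/2; μ^(4)=-43

((3, 0, 0, 0, 0); (1, 1, 0, 0, 2); (0, 0, 2, 2, 0); (0, 0, 0, 2, 0))


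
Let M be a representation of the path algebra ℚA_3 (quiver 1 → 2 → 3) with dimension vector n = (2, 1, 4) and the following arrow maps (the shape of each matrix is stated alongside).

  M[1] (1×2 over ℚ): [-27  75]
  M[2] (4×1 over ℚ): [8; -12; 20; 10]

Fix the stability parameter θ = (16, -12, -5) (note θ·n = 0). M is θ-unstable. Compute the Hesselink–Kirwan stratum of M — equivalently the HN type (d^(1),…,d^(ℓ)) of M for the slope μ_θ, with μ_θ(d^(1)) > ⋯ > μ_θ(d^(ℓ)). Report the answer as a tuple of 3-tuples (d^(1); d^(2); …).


Via rank(M_{q-1}∘⋯∘M_p): M ≅ I[1,1], I[1,3], I[3,3]^3.
μ_θ-semistable layers: μ^(1)=16; μ^(2)=-1/3; μ^(3)=-5

((1, 0, 0); (1, 1, 1); (0, 0, 3))


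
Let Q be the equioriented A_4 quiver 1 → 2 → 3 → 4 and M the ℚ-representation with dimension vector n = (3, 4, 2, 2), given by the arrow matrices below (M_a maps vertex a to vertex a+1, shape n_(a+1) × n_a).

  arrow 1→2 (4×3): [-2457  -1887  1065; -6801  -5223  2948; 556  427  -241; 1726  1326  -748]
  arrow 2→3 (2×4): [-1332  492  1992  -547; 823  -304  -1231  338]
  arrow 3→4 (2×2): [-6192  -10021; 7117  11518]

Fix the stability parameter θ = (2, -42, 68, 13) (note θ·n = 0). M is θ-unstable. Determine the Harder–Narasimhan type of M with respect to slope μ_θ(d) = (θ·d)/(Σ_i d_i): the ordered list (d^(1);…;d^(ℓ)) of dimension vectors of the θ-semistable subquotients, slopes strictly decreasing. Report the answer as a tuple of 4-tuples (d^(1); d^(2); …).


Via rank(M_{q-1}∘⋯∘M_p): M ≅ I[1,2], I[1,4]^2, I[2,2].
μ_θ-semistable layers: μ^(1)=81/2; μ^(2)=-20; μ^(3)=-42

((0, 0, 2, 2); (3, 3, 0, 0); (0, 1, 0, 0))


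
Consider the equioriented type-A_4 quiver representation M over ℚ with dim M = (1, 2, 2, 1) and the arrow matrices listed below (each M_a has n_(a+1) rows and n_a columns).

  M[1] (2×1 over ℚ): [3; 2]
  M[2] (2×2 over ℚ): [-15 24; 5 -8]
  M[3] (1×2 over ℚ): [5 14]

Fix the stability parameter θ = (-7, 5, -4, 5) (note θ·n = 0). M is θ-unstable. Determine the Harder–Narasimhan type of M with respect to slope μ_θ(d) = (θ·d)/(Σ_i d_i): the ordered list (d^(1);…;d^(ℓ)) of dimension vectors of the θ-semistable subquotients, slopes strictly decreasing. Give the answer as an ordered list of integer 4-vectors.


Barcode: M ≅ I[1,4], I[2,2], I[3,3]. HN layers by μ_θ (4 steps, strictly decreasing):
  μ^(1)=5; μ^(2)=1/2; μ^(3)=-4; μ^(4)=-7

((0, 1, 0, 1); (0, 1, 1, 0); (0, 0, 1, 0); (1, 0, 0, 0))


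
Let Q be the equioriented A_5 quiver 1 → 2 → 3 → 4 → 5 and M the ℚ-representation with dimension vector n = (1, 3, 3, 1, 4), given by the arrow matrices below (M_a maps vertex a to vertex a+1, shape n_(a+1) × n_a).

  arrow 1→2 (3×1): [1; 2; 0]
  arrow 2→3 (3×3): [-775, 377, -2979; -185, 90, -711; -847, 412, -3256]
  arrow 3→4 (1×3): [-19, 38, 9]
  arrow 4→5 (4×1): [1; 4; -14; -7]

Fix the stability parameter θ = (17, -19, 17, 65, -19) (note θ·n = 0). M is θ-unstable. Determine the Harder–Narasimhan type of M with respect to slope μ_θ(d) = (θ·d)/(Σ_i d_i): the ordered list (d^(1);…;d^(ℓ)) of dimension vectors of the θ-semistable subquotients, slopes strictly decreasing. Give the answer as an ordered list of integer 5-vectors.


Via rank(M_{q-1}∘⋯∘M_p): M ≅ I[1,5], I[2,3]^2, I[5,5]^3.
μ_θ-semistable layers: μ^(1)=23; μ^(2)=17; μ^(3)=-1; μ^(4)=-19

((0, 0, 0, 1, 1); (0, 0, 3, 0, 0); (1, 1, 0, 0, 0); (0, 2, 0, 0, 3))


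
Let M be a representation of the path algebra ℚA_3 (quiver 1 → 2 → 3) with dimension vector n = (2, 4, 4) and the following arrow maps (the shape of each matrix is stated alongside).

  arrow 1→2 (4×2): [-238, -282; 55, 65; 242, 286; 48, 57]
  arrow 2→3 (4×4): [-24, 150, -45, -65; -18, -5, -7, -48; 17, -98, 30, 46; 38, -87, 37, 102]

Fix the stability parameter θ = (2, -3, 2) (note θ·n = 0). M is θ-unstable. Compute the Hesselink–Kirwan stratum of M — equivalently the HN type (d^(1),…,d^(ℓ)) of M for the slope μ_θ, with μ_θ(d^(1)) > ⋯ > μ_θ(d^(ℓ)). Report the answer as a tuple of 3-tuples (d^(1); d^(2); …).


Interval decomposition of M: I[1,3]^2, I[2,2], I[2,3], I[3,3].
HN type (ℓ=3): μ^(1)=2; μ^(2)=-1/2; μ^(3)=-3

((0, 0, 4); (2, 2, 0); (0, 2, 0))


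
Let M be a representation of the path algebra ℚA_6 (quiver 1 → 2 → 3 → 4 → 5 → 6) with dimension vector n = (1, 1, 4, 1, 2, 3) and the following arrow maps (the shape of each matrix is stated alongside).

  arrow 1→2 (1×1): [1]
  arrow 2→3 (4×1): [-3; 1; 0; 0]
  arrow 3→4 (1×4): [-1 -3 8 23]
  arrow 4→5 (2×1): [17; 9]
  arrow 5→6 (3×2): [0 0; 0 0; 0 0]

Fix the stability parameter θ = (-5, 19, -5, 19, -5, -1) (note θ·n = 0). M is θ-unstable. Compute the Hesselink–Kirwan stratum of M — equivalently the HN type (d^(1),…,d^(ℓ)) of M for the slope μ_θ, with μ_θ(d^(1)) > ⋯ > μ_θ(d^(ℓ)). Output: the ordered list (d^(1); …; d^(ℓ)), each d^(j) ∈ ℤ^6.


Barcode: M ≅ I[1,3], I[3,3]^2, I[3,5], I[5,5], I[6,6]^3. HN layers by μ_θ (3 steps, strictly decreasing):
  μ^(1)=7; μ^(2)=-1; μ^(3)=-5

((0, 1, 1, 1, 1, 0); (0, 0, 0, 0, 0, 3); (1, 0, 3, 0, 1, 0))


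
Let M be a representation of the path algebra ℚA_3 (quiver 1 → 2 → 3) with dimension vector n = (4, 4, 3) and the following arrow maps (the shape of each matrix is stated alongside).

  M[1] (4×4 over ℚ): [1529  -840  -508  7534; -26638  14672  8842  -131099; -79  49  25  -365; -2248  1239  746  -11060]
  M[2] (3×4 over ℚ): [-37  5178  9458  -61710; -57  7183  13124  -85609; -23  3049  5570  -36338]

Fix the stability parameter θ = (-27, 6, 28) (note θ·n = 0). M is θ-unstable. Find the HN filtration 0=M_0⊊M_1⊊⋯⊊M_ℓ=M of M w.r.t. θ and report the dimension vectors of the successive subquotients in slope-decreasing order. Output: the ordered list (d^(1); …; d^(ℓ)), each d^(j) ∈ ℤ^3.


Interval decomposition of M: I[1,2], I[1,3]^3.
HN type (ℓ=3): μ^(1)=28; μ^(2)=6; μ^(3)=-27

((0, 0, 3); (0, 4, 0); (4, 0, 0))


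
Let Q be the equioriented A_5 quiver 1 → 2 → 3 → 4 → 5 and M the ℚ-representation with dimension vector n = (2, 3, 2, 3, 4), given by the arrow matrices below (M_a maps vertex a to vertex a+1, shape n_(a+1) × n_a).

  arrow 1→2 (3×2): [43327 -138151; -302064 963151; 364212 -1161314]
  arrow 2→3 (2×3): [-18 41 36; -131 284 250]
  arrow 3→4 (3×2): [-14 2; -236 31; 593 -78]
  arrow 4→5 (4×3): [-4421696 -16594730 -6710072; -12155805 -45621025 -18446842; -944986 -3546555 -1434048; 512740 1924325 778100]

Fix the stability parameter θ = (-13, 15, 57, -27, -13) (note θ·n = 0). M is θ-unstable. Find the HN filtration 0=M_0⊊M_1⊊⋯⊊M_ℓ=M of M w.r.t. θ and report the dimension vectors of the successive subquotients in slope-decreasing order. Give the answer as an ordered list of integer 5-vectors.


Barcode: M ≅ I[1,5]^2, I[2,2], I[4,4], I[5,5]^2. HN layers by μ_θ (4 steps, strictly decreasing):
  μ^(1)=15; μ^(2)=8; μ^(3)=-13; μ^(4)=-27

((0, 1, 0, 0, 0); (0, 2, 2, 2, 2); (2, 0, 0, 0, 2); (0, 0, 0, 1, 0))


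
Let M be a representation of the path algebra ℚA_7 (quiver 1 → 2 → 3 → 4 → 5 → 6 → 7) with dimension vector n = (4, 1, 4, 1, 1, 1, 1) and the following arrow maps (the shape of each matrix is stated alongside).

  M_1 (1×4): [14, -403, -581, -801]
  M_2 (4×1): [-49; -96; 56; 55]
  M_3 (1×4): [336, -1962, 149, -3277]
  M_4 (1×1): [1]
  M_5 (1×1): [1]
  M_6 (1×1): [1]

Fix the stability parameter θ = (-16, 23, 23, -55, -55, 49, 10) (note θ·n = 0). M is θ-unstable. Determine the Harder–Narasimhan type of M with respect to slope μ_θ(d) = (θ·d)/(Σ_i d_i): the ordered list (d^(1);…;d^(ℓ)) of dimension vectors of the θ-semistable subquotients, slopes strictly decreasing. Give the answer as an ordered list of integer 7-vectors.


Barcode: M ≅ I[1,1]^3, I[1,7], I[3,3]^3. HN layers by μ_θ (3 steps, strictly decreasing):
  μ^(1)=59/2; μ^(2)=23; μ^(3)=-16

((0, 0, 0, 0, 0, 1, 1); (0, 0, 3, 0, 0, 0, 0); (4, 1, 1, 1, 1, 0, 0))


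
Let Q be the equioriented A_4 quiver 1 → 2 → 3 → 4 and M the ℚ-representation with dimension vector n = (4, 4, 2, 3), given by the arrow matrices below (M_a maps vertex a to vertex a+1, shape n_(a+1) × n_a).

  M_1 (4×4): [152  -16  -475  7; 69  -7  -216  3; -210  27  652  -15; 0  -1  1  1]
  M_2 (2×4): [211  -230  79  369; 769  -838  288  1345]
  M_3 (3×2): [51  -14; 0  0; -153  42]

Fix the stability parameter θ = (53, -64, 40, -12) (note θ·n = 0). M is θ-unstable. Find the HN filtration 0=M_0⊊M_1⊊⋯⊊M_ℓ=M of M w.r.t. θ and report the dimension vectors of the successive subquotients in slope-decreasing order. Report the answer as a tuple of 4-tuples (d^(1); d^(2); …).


Barcode: M ≅ I[1,2]^2, I[1,3], I[1,4], I[4,4]^2. HN layers by μ_θ (4 steps, strictly decreasing):
  μ^(1)=40; μ^(2)=14; μ^(3)=-11/2; μ^(4)=-12

((0, 0, 1, 0); (0, 0, 1, 1); (4, 4, 0, 0); (0, 0, 0, 2))


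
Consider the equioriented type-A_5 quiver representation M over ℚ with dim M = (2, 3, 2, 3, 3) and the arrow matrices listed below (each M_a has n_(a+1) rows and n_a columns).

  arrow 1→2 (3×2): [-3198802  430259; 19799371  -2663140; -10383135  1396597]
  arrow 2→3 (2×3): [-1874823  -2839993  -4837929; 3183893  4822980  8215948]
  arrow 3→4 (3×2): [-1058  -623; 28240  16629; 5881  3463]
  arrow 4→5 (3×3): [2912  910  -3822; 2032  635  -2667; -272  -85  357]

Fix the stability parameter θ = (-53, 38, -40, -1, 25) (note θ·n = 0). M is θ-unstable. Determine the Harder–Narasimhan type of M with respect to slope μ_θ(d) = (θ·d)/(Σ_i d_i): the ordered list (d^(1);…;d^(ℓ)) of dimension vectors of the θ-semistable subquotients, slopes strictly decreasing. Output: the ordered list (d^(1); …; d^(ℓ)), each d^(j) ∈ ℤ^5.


Interval decomposition of M: I[1,4], I[1,5], I[2,2], I[4,4], I[5,5]^2.
HN type (ℓ=4): μ^(1)=38; μ^(2)=25; μ^(3)=-1; μ^(4)=-53

((0, 1, 0, 0, 0); (0, 0, 0, 0, 3); (0, 2, 2, 3, 0); (2, 0, 0, 0, 0))


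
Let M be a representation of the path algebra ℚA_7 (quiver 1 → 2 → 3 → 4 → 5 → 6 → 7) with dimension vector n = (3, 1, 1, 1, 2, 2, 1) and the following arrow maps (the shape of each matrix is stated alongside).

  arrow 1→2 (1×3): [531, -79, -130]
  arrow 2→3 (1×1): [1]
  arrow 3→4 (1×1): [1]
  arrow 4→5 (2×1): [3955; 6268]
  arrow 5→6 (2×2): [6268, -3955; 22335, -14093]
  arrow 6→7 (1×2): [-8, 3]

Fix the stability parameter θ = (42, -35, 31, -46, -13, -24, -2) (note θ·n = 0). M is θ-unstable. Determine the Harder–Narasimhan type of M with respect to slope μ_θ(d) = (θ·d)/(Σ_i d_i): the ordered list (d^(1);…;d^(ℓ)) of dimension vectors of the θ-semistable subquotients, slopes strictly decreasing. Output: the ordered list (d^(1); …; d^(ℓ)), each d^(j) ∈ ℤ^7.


Barcode: M ≅ I[1,1]^2, I[1,7], I[5,6]. HN layers by μ_θ (4 steps, strictly decreasing):
  μ^(1)=42; μ^(2)=-2; μ^(3)=-15/2; μ^(4)=-37/2

((2, 0, 0, 0, 0, 0, 0); (0, 0, 0, 0, 0, 0, 1); (1, 1, 1, 1, 1, 1, 0); (0, 0, 0, 0, 1, 1, 0))


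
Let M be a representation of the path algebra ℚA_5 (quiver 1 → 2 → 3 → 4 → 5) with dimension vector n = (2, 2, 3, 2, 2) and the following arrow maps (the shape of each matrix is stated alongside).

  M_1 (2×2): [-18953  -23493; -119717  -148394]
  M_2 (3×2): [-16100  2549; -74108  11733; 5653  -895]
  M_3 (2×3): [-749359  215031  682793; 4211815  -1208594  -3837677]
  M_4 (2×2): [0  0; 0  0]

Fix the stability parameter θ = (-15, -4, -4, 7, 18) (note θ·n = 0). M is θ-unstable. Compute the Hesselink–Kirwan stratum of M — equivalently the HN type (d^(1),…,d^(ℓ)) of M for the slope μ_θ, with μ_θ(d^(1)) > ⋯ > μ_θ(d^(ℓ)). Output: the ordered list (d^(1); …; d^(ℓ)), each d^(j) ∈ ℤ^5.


Barcode: M ≅ I[1,4]^2, I[3,3], I[5,5]^2. HN layers by μ_θ (4 steps, strictly decreasing):
  μ^(1)=18; μ^(2)=7; μ^(3)=-4; μ^(4)=-15

((0, 0, 0, 0, 2); (0, 0, 0, 2, 0); (0, 2, 3, 0, 0); (2, 0, 0, 0, 0))


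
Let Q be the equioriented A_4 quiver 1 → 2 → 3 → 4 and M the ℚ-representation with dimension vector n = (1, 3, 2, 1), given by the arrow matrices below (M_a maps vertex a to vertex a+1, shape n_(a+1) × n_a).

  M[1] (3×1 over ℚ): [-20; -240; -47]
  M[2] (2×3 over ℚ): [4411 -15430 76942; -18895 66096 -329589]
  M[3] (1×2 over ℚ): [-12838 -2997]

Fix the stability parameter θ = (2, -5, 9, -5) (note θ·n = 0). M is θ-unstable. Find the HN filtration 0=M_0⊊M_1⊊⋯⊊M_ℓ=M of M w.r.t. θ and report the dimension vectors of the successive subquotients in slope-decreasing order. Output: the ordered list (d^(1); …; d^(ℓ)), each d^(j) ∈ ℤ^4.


Interval decomposition of M: I[1,4], I[2,2], I[2,3].
HN type (ℓ=4): μ^(1)=9; μ^(2)=2; μ^(3)=-3/2; μ^(4)=-5

((0, 0, 1, 0); (0, 0, 1, 1); (1, 1, 0, 0); (0, 2, 0, 0))


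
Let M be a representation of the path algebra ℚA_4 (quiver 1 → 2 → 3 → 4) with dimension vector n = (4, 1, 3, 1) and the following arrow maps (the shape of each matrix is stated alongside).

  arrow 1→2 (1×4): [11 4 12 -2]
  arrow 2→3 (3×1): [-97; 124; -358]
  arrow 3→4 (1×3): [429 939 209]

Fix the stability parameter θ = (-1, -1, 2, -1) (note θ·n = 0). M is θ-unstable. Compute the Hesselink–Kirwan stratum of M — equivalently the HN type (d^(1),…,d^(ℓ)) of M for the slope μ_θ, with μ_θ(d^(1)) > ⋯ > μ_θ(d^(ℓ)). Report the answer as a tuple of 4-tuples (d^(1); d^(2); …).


Interval decomposition of M: I[1,1]^3, I[1,4], I[3,3]^2.
HN type (ℓ=3): μ^(1)=2; μ^(2)=1/2; μ^(3)=-1

((0, 0, 2, 0); (0, 0, 1, 1); (4, 1, 0, 0))


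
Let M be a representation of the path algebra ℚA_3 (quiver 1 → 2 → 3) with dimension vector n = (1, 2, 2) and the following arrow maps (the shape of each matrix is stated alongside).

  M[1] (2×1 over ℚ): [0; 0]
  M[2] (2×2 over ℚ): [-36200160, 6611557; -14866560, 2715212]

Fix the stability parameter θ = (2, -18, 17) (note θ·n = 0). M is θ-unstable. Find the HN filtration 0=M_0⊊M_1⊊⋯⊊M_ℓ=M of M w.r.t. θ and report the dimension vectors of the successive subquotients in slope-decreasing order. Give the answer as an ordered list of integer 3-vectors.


Barcode: M ≅ I[1,1], I[2,2], I[2,3], I[3,3]. HN layers by μ_θ (3 steps, strictly decreasing):
  μ^(1)=17; μ^(2)=2; μ^(3)=-18

((0, 0, 2); (1, 0, 0); (0, 2, 0))


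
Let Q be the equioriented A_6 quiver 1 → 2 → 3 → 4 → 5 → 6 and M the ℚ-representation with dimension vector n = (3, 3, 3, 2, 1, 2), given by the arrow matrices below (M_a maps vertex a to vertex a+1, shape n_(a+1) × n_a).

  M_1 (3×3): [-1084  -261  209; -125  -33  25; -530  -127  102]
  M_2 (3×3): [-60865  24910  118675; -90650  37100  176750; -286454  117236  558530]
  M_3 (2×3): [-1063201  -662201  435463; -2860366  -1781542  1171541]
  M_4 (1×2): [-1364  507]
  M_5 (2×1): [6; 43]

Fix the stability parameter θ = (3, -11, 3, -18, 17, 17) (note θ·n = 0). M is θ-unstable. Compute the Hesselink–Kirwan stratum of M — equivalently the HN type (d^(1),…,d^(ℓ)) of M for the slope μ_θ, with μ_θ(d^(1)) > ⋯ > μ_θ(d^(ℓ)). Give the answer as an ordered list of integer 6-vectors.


Interval decomposition of M: I[1,2]^2, I[1,4], I[3,3], I[3,6], I[6,6].
HN type (ℓ=5): μ^(1)=17; μ^(2)=3; μ^(3)=-4; μ^(4)=-23/4; μ^(5)=-15/2

((0, 0, 0, 0, 1, 2); (0, 0, 1, 0, 0, 0); (2, 2, 0, 0, 0, 0); (1, 1, 1, 1, 0, 0); (0, 0, 1, 1, 0, 0))


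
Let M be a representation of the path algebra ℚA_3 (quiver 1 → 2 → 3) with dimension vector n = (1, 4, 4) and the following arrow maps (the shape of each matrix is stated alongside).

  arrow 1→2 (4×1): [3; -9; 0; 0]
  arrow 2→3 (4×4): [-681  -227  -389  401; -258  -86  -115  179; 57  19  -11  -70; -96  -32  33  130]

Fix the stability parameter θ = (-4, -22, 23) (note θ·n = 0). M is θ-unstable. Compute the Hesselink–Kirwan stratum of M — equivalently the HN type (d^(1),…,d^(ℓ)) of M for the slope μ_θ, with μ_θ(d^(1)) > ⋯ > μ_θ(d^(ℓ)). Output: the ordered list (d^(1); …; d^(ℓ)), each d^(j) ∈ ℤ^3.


Via rank(M_{q-1}∘⋯∘M_p): M ≅ I[1,2], I[2,3]^3, I[3,3].
μ_θ-semistable layers: μ^(1)=23; μ^(2)=-13; μ^(3)=-22

((0, 0, 4); (1, 1, 0); (0, 3, 0))


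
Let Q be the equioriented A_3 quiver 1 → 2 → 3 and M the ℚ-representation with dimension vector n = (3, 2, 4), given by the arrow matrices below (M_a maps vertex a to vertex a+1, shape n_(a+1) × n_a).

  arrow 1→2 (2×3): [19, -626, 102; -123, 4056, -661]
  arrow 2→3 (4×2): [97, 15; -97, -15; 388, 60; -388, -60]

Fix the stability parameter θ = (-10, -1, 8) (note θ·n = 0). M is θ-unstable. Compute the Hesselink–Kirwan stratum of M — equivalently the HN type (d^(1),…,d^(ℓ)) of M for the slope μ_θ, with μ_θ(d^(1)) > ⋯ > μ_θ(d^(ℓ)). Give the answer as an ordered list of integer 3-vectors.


Interval decomposition of M: I[1,1], I[1,2], I[1,3], I[3,3]^3.
HN type (ℓ=3): μ^(1)=8; μ^(2)=-1; μ^(3)=-10

((0, 0, 4); (0, 2, 0); (3, 0, 0))


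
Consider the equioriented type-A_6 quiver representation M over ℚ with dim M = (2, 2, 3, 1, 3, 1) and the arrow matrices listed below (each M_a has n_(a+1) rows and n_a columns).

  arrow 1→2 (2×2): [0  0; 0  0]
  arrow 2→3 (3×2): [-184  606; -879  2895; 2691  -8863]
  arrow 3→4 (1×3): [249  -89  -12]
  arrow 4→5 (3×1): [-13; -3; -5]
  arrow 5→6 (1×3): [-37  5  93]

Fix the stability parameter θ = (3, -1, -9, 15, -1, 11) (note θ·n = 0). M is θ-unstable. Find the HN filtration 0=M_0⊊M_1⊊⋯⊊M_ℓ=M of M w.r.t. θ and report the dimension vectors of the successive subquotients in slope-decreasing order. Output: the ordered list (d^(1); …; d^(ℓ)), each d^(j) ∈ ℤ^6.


Interval decomposition of M: I[1,1]^2, I[2,3], I[2,6], I[3,3], I[5,5]^2.
HN type (ℓ=6): μ^(1)=11; μ^(2)=7; μ^(3)=3; μ^(4)=-1; μ^(5)=-5; μ^(6)=-9

((0, 0, 0, 0, 0, 1); (0, 0, 0, 1, 1, 0); (2, 0, 0, 0, 0, 0); (0, 0, 0, 0, 2, 0); (0, 2, 2, 0, 0, 0); (0, 0, 1, 0, 0, 0))


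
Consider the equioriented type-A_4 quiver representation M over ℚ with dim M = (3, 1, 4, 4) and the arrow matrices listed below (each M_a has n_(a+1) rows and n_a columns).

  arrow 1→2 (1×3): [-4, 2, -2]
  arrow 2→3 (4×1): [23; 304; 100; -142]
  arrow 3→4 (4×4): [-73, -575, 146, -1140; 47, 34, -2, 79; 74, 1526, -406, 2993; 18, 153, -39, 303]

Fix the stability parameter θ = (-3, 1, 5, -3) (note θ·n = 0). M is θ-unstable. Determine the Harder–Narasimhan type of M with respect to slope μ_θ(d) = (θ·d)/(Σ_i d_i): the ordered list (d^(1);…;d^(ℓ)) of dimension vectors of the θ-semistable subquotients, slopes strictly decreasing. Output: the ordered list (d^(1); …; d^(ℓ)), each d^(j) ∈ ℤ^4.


Interval decomposition of M: I[1,1]^2, I[1,4], I[3,4]^3.
HN type (ℓ=2): μ^(1)=1; μ^(2)=-3

((0, 1, 4, 4); (3, 0, 0, 0))


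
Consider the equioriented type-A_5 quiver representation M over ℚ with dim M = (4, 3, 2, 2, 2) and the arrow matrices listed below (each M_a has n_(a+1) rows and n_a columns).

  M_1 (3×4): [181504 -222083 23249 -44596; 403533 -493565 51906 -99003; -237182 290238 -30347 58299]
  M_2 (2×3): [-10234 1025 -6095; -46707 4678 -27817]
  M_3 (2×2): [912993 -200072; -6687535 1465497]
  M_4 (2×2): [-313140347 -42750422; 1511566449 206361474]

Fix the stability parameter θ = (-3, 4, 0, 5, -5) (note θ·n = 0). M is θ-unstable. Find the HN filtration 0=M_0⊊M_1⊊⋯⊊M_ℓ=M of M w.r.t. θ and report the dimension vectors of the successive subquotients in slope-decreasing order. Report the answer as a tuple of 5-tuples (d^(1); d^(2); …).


Barcode: M ≅ I[1,1], I[1,2], I[1,4], I[1,5], I[5,5]. HN layers by μ_θ (6 steps, strictly decreasing):
  μ^(1)=5; μ^(2)=4; μ^(3)=2; μ^(4)=1; μ^(5)=-3; μ^(6)=-5

((0, 0, 0, 1, 0); (0, 1, 0, 0, 0); (0, 1, 1, 0, 0); (0, 1, 1, 1, 1); (4, 0, 0, 0, 0); (0, 0, 0, 0, 1))


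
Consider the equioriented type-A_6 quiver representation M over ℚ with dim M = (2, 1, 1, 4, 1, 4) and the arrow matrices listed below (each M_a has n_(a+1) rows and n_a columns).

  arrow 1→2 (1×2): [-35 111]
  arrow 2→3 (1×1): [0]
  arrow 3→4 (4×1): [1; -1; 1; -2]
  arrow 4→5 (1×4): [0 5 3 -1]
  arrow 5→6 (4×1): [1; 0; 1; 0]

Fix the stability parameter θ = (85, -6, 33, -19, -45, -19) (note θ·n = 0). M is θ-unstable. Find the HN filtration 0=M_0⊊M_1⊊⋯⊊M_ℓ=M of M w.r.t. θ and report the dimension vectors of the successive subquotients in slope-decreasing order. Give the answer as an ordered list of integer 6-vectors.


Barcode: M ≅ I[1,1], I[1,2], I[3,4], I[4,4]^2, I[4,6], I[6,6]^3. HN layers by μ_θ (5 steps, strictly decreasing):
  μ^(1)=85; μ^(2)=79/2; μ^(3)=7; μ^(4)=-19; μ^(5)=-32

((1, 0, 0, 0, 0, 0); (1, 1, 0, 0, 0, 0); (0, 0, 1, 1, 0, 0); (0, 0, 0, 2, 0, 4); (0, 0, 0, 1, 1, 0))


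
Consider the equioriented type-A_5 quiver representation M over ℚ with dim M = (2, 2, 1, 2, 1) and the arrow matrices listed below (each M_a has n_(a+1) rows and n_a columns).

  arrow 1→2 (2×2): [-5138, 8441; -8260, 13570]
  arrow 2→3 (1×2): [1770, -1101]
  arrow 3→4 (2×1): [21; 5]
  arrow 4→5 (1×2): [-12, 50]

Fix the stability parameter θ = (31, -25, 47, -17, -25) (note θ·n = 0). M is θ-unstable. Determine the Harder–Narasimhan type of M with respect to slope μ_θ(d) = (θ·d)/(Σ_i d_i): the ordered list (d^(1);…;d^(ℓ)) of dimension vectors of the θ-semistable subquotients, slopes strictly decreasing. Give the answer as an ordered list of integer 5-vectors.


Interval decomposition of M: I[1,1], I[1,2], I[2,5], I[4,4].
HN type (ℓ=5): μ^(1)=31; μ^(2)=3; μ^(3)=5/3; μ^(4)=-17; μ^(5)=-25

((1, 0, 0, 0, 0); (1, 1, 0, 0, 0); (0, 0, 1, 1, 1); (0, 0, 0, 1, 0); (0, 1, 0, 0, 0))


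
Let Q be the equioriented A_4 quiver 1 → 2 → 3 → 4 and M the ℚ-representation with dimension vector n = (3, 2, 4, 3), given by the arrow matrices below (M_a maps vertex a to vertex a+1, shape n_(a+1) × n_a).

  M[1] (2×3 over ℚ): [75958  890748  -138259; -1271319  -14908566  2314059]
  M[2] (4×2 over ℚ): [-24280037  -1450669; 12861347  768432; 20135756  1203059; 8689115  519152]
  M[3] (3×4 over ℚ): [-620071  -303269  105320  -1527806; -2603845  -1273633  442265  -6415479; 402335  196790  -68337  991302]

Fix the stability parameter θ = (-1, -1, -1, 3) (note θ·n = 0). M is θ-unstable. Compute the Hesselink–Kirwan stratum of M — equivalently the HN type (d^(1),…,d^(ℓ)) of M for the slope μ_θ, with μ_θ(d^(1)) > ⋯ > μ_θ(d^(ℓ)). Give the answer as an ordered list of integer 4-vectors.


Interval decomposition of M: I[1,1], I[1,4]^2, I[3,3], I[3,4].
HN type (ℓ=2): μ^(1)=3; μ^(2)=-1

((0, 0, 0, 3); (3, 2, 4, 0))


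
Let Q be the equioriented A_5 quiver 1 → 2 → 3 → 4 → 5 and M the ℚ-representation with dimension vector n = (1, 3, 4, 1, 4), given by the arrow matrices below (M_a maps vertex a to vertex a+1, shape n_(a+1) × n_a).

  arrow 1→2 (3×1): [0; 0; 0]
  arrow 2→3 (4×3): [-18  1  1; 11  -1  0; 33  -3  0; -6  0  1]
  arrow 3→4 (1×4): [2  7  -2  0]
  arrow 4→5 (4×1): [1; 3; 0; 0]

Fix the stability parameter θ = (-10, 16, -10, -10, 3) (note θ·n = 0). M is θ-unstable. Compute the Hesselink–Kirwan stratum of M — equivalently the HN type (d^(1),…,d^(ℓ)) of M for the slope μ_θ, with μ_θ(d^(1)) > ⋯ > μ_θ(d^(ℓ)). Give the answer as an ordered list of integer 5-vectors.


Interval decomposition of M: I[1,1], I[2,3]^2, I[2,5], I[3,3], I[5,5]^3.
HN type (ℓ=3): μ^(1)=3; μ^(2)=-4/3; μ^(3)=-10

((0, 2, 2, 0, 4); (0, 1, 1, 1, 0); (1, 0, 1, 0, 0))


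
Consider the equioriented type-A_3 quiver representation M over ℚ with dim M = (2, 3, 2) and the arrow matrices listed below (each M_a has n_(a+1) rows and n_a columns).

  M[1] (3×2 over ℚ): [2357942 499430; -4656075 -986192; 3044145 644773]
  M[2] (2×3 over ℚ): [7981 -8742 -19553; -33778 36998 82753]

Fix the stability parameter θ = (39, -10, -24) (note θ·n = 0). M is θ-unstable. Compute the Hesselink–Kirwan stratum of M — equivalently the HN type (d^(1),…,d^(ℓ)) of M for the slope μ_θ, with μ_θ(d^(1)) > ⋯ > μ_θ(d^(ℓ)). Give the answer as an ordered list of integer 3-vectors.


Via rank(M_{q-1}∘⋯∘M_p): M ≅ I[1,3]^2, I[2,2].
μ_θ-semistable layers: μ^(1)=5/3; μ^(2)=-10

((2, 2, 2); (0, 1, 0))


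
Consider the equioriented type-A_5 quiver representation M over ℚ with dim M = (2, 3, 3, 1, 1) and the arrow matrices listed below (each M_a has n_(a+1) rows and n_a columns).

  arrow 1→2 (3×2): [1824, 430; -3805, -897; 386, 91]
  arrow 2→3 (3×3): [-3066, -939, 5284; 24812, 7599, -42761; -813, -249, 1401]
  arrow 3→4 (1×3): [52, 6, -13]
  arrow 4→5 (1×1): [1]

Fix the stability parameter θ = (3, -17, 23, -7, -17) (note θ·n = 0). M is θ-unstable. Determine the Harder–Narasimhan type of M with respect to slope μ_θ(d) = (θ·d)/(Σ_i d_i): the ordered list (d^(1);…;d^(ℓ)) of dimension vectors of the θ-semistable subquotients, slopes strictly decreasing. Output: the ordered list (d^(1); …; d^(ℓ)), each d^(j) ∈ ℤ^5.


Interval decomposition of M: I[1,3], I[1,5], I[2,3].
HN type (ℓ=4): μ^(1)=23; μ^(2)=-1/3; μ^(3)=-7; μ^(4)=-17

((0, 0, 2, 0, 0); (0, 0, 1, 1, 1); (2, 2, 0, 0, 0); (0, 1, 0, 0, 0))


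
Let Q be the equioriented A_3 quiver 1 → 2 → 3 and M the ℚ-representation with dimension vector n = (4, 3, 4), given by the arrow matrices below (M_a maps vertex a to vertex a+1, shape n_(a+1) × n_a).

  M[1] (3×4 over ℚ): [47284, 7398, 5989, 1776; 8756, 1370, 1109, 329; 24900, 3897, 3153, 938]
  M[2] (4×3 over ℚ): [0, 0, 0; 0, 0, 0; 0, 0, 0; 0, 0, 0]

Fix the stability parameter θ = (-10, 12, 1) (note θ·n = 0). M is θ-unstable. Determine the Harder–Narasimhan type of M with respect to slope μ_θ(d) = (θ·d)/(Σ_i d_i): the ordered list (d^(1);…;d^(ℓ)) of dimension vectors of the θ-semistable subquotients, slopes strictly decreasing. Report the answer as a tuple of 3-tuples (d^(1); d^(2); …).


Via rank(M_{q-1}∘⋯∘M_p): M ≅ I[1,1], I[1,2]^3, I[3,3]^4.
μ_θ-semistable layers: μ^(1)=12; μ^(2)=1; μ^(3)=-10

((0, 3, 0); (0, 0, 4); (4, 0, 0))


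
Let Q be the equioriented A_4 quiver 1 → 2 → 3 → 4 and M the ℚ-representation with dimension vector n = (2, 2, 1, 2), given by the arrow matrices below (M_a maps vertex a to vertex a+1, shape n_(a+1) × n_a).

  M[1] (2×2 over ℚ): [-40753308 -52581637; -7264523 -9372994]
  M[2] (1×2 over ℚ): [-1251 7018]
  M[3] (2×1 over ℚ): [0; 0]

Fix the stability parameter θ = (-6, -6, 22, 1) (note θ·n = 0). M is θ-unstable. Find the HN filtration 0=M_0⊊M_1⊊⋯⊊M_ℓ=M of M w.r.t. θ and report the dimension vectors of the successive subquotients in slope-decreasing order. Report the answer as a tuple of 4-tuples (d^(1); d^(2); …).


Interval decomposition of M: I[1,2], I[1,3], I[4,4]^2.
HN type (ℓ=3): μ^(1)=22; μ^(2)=1; μ^(3)=-6

((0, 0, 1, 0); (0, 0, 0, 2); (2, 2, 0, 0))


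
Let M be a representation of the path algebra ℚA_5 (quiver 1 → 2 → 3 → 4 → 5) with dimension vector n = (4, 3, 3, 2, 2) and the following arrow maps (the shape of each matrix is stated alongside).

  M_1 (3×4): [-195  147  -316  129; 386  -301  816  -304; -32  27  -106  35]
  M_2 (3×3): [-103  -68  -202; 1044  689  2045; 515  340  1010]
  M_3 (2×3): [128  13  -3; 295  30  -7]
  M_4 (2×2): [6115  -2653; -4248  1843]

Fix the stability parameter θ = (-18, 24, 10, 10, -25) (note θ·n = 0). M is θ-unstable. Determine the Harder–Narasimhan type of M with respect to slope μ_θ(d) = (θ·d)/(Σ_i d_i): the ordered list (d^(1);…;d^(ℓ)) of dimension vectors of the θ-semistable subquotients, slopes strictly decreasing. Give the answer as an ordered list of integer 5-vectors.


Barcode: M ≅ I[1,1], I[1,2], I[1,3], I[1,5], I[3,5]. HN layers by μ_θ (5 steps, strictly decreasing):
  μ^(1)=24; μ^(2)=17; μ^(3)=19/4; μ^(4)=-5/3; μ^(5)=-18

((0, 1, 0, 0, 0); (0, 1, 1, 0, 0); (0, 1, 1, 1, 1); (0, 0, 1, 1, 1); (4, 0, 0, 0, 0))


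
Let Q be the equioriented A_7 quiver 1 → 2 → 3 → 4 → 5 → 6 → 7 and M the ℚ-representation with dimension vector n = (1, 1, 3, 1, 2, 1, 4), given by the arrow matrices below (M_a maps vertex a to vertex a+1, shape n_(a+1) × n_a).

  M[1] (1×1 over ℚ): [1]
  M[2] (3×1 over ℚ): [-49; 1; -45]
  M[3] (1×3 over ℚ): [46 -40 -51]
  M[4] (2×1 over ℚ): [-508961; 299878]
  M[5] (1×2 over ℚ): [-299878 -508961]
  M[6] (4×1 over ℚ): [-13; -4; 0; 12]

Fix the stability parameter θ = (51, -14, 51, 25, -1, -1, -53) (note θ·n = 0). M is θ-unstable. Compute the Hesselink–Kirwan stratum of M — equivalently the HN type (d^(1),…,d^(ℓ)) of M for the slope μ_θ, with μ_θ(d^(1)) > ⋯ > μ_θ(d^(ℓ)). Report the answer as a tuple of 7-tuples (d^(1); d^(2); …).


Barcode: M ≅ I[1,5], I[3,3]^2, I[5,7], I[7,7]^3. HN layers by μ_θ (5 steps, strictly decreasing):
  μ^(1)=51; μ^(2)=25; μ^(3)=37/2; μ^(4)=-55/3; μ^(5)=-53

((0, 0, 2, 0, 0, 0, 0); (0, 0, 1, 1, 1, 0, 0); (1, 1, 0, 0, 0, 0, 0); (0, 0, 0, 0, 1, 1, 1); (0, 0, 0, 0, 0, 0, 3))


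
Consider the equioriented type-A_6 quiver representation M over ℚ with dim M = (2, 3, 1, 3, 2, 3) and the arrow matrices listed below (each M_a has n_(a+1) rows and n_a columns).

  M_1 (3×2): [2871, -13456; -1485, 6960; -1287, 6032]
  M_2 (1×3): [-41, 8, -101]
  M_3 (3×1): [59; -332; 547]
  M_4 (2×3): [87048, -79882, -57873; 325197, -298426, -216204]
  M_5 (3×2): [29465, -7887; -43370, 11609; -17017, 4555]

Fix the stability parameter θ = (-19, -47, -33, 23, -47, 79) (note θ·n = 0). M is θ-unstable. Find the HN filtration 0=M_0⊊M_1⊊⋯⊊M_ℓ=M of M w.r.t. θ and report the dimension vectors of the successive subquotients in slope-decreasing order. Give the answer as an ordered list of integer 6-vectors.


Interval decomposition of M: I[1,1], I[1,6], I[2,2]^2, I[4,4], I[4,6], I[6,6].
HN type (ℓ=6): μ^(1)=79; μ^(2)=23; μ^(3)=-12; μ^(4)=-19; μ^(5)=-33; μ^(6)=-47

((0, 0, 0, 0, 0, 3); (0, 0, 0, 1, 0, 0); (0, 0, 0, 2, 2, 0); (1, 0, 0, 0, 0, 0); (1, 1, 1, 0, 0, 0); (0, 2, 0, 0, 0, 0))


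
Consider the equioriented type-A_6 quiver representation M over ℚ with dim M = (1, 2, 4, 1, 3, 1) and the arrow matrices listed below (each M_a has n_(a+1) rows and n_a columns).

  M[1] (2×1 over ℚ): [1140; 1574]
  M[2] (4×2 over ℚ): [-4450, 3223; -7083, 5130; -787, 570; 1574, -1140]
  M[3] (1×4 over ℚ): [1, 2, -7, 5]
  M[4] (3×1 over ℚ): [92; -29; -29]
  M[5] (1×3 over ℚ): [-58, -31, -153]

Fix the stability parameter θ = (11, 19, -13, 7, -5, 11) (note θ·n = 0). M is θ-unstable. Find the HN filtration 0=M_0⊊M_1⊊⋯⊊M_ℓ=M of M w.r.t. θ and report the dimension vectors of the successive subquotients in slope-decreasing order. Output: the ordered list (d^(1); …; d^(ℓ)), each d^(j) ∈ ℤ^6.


Via rank(M_{q-1}∘⋯∘M_p): M ≅ I[1,5], I[2,3], I[3,3]^2, I[5,5], I[5,6].
μ_θ-semistable layers: μ^(1)=11; μ^(2)=19/5; μ^(3)=3; μ^(4)=-5; μ^(5)=-13

((0, 0, 0, 0, 0, 1); (1, 1, 1, 1, 1, 0); (0, 1, 1, 0, 0, 0); (0, 0, 0, 0, 2, 0); (0, 0, 2, 0, 0, 0))


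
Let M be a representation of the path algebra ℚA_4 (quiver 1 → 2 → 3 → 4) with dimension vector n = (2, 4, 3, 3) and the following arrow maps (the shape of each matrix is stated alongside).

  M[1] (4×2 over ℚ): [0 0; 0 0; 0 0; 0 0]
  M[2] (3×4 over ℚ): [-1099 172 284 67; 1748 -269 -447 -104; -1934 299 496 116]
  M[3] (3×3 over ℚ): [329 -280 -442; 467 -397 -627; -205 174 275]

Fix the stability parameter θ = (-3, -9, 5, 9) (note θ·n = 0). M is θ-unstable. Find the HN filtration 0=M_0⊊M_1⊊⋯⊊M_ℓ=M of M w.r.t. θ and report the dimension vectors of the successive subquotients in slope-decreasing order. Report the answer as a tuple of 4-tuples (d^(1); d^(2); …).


Interval decomposition of M: I[1,1]^2, I[2,2], I[2,4]^3.
HN type (ℓ=4): μ^(1)=9; μ^(2)=5; μ^(3)=-3; μ^(4)=-9

((0, 0, 0, 3); (0, 0, 3, 0); (2, 0, 0, 0); (0, 4, 0, 0))


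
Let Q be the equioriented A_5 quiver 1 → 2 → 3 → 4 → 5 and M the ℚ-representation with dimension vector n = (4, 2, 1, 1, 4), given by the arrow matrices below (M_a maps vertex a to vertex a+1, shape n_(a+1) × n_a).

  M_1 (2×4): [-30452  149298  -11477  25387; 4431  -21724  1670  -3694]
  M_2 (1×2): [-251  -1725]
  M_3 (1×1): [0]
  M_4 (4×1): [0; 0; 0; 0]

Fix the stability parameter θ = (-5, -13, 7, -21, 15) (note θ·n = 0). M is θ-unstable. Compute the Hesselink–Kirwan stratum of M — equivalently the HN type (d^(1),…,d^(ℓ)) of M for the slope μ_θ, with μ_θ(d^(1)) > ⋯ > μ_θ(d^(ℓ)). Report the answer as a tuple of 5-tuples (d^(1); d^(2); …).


Interval decomposition of M: I[1,1]^2, I[1,2], I[1,3], I[4,4], I[5,5]^4.
HN type (ℓ=5): μ^(1)=15; μ^(2)=7; μ^(3)=-5; μ^(4)=-9; μ^(5)=-21

((0, 0, 0, 0, 4); (0, 0, 1, 0, 0); (2, 0, 0, 0, 0); (2, 2, 0, 0, 0); (0, 0, 0, 1, 0))


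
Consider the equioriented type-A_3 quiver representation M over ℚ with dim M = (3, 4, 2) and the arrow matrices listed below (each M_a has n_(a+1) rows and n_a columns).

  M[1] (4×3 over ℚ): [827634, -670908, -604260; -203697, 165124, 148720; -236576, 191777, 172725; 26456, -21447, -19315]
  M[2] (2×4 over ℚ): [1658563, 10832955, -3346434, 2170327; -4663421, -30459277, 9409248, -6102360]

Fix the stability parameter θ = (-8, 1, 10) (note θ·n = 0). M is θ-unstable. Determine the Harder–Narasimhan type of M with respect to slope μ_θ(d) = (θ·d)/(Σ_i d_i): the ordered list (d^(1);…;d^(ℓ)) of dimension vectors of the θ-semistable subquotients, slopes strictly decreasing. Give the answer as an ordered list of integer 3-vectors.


Barcode: M ≅ I[1,1], I[1,3]^2, I[2,2]^2. HN layers by μ_θ (3 steps, strictly decreasing):
  μ^(1)=10; μ^(2)=1; μ^(3)=-8

((0, 0, 2); (0, 4, 0); (3, 0, 0))


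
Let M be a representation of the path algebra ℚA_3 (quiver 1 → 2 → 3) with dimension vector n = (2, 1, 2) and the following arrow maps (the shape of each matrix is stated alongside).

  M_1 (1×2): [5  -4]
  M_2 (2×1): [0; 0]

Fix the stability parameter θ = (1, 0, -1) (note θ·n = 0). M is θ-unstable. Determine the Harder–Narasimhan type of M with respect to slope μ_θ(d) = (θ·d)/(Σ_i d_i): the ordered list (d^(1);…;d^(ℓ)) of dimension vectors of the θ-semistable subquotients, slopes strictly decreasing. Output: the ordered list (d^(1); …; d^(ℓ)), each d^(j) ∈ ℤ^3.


Via rank(M_{q-1}∘⋯∘M_p): M ≅ I[1,1], I[1,2], I[3,3]^2.
μ_θ-semistable layers: μ^(1)=1; μ^(2)=1/2; μ^(3)=-1

((1, 0, 0); (1, 1, 0); (0, 0, 2))


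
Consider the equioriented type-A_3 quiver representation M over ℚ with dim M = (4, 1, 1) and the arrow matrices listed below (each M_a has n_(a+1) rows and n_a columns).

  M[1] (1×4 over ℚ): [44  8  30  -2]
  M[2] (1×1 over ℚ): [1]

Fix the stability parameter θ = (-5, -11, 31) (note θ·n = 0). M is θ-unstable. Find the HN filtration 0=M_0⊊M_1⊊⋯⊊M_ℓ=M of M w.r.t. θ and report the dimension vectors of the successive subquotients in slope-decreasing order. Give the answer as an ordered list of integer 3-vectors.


Via rank(M_{q-1}∘⋯∘M_p): M ≅ I[1,1]^3, I[1,3].
μ_θ-semistable layers: μ^(1)=31; μ^(2)=-5; μ^(3)=-8

((0, 0, 1); (3, 0, 0); (1, 1, 0))


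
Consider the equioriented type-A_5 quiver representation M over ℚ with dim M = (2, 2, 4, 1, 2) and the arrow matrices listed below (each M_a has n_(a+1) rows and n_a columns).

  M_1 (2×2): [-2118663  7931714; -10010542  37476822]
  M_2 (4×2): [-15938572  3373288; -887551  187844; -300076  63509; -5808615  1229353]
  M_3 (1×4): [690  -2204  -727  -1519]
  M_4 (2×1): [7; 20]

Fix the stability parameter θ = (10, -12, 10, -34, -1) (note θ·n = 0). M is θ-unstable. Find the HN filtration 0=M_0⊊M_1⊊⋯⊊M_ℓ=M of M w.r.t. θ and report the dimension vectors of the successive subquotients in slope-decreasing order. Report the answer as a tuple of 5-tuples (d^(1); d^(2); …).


Via rank(M_{q-1}∘⋯∘M_p): M ≅ I[1,3], I[1,5], I[3,3]^2, I[5,5].
μ_θ-semistable layers: μ^(1)=10; μ^(2)=-1; μ^(3)=-13/2

((0, 0, 3, 0, 0); (1, 1, 0, 0, 2); (1, 1, 1, 1, 0))


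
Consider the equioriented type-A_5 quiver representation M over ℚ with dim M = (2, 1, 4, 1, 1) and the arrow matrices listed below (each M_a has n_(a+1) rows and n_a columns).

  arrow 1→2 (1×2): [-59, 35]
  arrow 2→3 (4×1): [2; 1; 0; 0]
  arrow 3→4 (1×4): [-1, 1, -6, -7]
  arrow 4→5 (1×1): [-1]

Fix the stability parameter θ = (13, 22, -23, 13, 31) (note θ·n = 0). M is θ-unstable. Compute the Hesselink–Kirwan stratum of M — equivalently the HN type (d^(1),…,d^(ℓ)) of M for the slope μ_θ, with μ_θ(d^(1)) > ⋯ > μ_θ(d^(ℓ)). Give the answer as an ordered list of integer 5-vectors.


Interval decomposition of M: I[1,1], I[1,5], I[3,3]^3.
HN type (ℓ=4): μ^(1)=31; μ^(2)=13; μ^(3)=4; μ^(4)=-23

((0, 0, 0, 0, 1); (1, 0, 0, 1, 0); (1, 1, 1, 0, 0); (0, 0, 3, 0, 0))
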